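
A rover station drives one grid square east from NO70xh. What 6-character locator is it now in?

NO80ah

Longitude subsquare x = 23; +1 → 24, wraps to 0 = a, carry into square.
Longitude square 7; +1 → 8.
The latitude characters are unchanged.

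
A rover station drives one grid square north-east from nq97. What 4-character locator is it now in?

OQ08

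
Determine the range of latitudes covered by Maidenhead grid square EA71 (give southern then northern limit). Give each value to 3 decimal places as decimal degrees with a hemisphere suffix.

89.000° S, 88.000° S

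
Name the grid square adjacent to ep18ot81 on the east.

EP18ot91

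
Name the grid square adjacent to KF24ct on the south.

KF24cs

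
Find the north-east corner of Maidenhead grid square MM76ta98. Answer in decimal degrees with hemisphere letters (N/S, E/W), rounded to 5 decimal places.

Field M=12, M=12: +12·20° lon, +12·10° lat → SW at lon 60°, lat 30°.
Square 7, 6: +7·2° lon, +6·1° lat → SW at lon 74°, lat 36°.
Subsquare t=19, a=0: +19·0.0833333° lon, +0·0.0416667° lat → SW at lon 75.5833°, lat 36°.
Extended square 9, 8: +9·0.00833333° lon, +8·0.00416667° lat → SW at lon 75.6583°, lat 36.0333°.
Cell spans 0.00833333° lon × 0.00416667° lat. NE corner is SW corner plus one full cell.
latitude 36.03750° N, longitude 75.66667° E.

36.03750° N, 75.66667° E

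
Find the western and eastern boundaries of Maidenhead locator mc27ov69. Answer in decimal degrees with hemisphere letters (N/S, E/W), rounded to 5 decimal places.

Field M=12, C=2: +12·20° lon, +2·10° lat → SW at lon 60°, lat -70°.
Square 2, 7: +2·2° lon, +7·1° lat → SW at lon 64°, lat -63°.
Subsquare o=14, v=21: +14·0.0833333° lon, +21·0.0416667° lat → SW at lon 65.1667°, lat -62.125°.
Extended square 6, 9: +6·0.00833333° lon, +9·0.00416667° lat → SW at lon 65.2167°, lat -62.0875°.
Cell spans 0.00833333° lon × 0.00416667° lat.
west 65.21667° E, east 65.22500° E.

65.21667° E, 65.22500° E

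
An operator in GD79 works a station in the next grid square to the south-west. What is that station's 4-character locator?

GD68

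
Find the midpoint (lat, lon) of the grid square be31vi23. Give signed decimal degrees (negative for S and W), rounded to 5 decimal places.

Field B=1, E=4: +1·20° lon, +4·10° lat → SW at lon -160°, lat -50°.
Square 3, 1: +3·2° lon, +1·1° lat → SW at lon -154°, lat -49°.
Subsquare v=21, i=8: +21·0.0833333° lon, +8·0.0416667° lat → SW at lon -152.25°, lat -48.6667°.
Extended square 2, 3: +2·0.00833333° lon, +3·0.00416667° lat → SW at lon -152.233°, lat -48.6542°.
Cell spans 0.00833333° lon × 0.00416667° lat. Centre is SW corner plus half of each.
latitude -48.65208, longitude -152.22917.

-48.65208, -152.22917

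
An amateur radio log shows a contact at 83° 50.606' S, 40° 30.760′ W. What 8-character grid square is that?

GA96rd87

Add 180° to longitude and 90° to latitude: 139.48733, 6.15657.
Field: lon ⌊139.48733/20⌋ = 6 → G; lat ⌊6.15657/10⌋ = 0 → A.
Square: lon ⌊19.48733/2⌋ = 9; lat ⌊6.15657/1⌋ = 6.
Subsquare: lon ⌊1.48733/0.0833333⌋ = 17 → r; lat ⌊0.15657/0.0416667⌋ = 3 → d.
Extended square: lon ⌊0.07067/0.00833333⌋ = 8; lat ⌊0.03157/0.00416667⌋ = 7.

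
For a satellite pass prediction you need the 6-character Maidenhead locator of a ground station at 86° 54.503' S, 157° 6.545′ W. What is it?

Add 180° to longitude and 90° to latitude: 22.8909, 3.0916.
Field: 22.8909/20 → 1 → B, 3.0916/10 → 0 → A; chars BA.
Square: 2.8909/2 → 1, 3.0916/1 → 3; chars 13.
Subsquare: 0.8909/0.0833333 → 10 → k, 0.0916/0.0416667 → 2 → c; chars kc.

BA13kc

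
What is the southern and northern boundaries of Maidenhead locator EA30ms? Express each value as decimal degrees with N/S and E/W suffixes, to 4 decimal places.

89.2500° S, 89.2083° S

Field E=4, A=0: +4·20° lon, +0·10° lat → SW at lon -100°, lat -90°.
Square 3, 0: +3·2° lon, +0·1° lat → SW at lon -94°, lat -90°.
Subsquare m=12, s=18: +12·0.0833333° lon, +18·0.0416667° lat → SW at lon -93°, lat -89.25°.
Cell spans 0.0833333° lon × 0.0416667° lat.
south 89.2500° S, north 89.2083° S.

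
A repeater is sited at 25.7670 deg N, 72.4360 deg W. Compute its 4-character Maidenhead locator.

Offset from 180°W / 90°S: lon 107.56°, lat 115.77°.
Field (20°×10°, letters A–R): 107.56/20 → 5 → F, 115.77/10 → 11 → L; chars FL.
Square (2°×1°, digits 0–9): 7.56/2 → 3, 5.77/1 → 5; chars 35.

FL35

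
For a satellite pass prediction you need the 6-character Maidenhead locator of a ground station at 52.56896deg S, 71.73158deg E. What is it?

Shift to the Maidenhead origin (180°W, 90°S): lon 251.7316, lat 37.4310.
Field: lon ⌊251.7316/20⌋ = 12 → M; lat ⌊37.4310/10⌋ = 3 → D.
Square: lon ⌊11.7316/2⌋ = 5; lat ⌊7.4310/1⌋ = 7.
Subsquare: lon ⌊1.7316/0.0833333⌋ = 20 → u; lat ⌊0.4310/0.0416667⌋ = 10 → k.

MD57uk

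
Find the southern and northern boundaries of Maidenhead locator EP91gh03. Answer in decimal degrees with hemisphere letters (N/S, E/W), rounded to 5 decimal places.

61.30417° N, 61.30833° N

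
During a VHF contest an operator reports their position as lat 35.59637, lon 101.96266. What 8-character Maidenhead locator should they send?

OM05xo53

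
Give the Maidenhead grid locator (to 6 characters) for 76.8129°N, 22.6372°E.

KQ16ht

Shift to the Maidenhead origin (180°W, 90°S): lon 202.6372, lat 166.8129.
Field: lon ⌊202.6372/20⌋ = 10 → K; lat ⌊166.8129/10⌋ = 16 → Q.
Square: lon ⌊2.6372/2⌋ = 1; lat ⌊6.8129/1⌋ = 6.
Subsquare: lon ⌊0.6372/0.0833333⌋ = 7 → h; lat ⌊0.8129/0.0416667⌋ = 19 → t.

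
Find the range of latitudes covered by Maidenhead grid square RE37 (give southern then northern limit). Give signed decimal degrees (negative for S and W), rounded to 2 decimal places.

Field R=17, E=4: +17·20° lon, +4·10° lat → SW at lon 160°, lat -50°.
Square 3, 7: +3·2° lon, +7·1° lat → SW at lon 166°, lat -43°.
Cell spans 2° lon × 1° lat.
south -43.00, north -42.00.

-43.00, -42.00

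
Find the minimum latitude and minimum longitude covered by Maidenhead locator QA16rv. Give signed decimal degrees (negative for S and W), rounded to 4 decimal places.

Field Q=16, A=0: +16·20° lon, +0·10° lat → SW at lon 140°, lat -90°.
Square 1, 6: +1·2° lon, +6·1° lat → SW at lon 142°, lat -84°.
Subsquare r=17, v=21: +17·0.0833333° lon, +21·0.0416667° lat → SW at lon 143.417°, lat -83.125°.
latitude -83.1250, longitude 143.4167.

-83.1250, 143.4167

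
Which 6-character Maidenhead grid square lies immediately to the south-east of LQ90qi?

LQ90rh

Longitude subsquare q = 16; +1 → 17 = r.
Latitude subsquare i = 8; −1 → 7 = h.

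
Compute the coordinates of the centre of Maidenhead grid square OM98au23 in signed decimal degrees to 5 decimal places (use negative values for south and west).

38.84792, 118.02083

Field O=14, M=12: +14·20° lon, +12·10° lat → SW at lon 100°, lat 30°.
Square 9, 8: +9·2° lon, +8·1° lat → SW at lon 118°, lat 38°.
Subsquare a=0, u=20: +0·0.0833333° lon, +20·0.0416667° lat → SW at lon 118°, lat 38.8333°.
Extended square 2, 3: +2·0.00833333° lon, +3·0.00416667° lat → SW at lon 118.017°, lat 38.8458°.
Cell spans 0.00833333° lon × 0.00416667° lat. Centre is SW corner plus half of each.
latitude 38.84792, longitude 118.02083.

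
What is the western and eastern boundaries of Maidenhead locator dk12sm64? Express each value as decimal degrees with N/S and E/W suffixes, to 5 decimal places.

Field D=3, K=10: +3·20° lon, +10·10° lat → SW at lon -120°, lat 10°.
Square 1, 2: +1·2° lon, +2·1° lat → SW at lon -118°, lat 12°.
Subsquare s=18, m=12: +18·0.0833333° lon, +12·0.0416667° lat → SW at lon -116.5°, lat 12.5°.
Extended square 6, 4: +6·0.00833333° lon, +4·0.00416667° lat → SW at lon -116.45°, lat 12.5167°.
Cell spans 0.00833333° lon × 0.00416667° lat.
west 116.45000° W, east 116.44167° W.

116.45000° W, 116.44167° W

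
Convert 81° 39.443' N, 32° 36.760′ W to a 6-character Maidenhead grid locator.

HR31qp

Add 180° to longitude and 90° to latitude: 147.3873, 171.6574.
Field: lon ⌊147.3873/20⌋ = 7 → H; lat ⌊171.6574/10⌋ = 17 → R.
Square: lon ⌊7.3873/2⌋ = 3; lat ⌊1.6574/1⌋ = 1.
Subsquare: lon ⌊1.3873/0.0833333⌋ = 16 → q; lat ⌊0.6574/0.0416667⌋ = 15 → p.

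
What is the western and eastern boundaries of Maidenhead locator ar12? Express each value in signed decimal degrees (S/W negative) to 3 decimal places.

-178.000, -176.000

Field A=0, R=17: +0·20° lon, +17·10° lat → SW at lon -180°, lat 80°.
Square 1, 2: +1·2° lon, +2·1° lat → SW at lon -178°, lat 82°.
Cell spans 2° lon × 1° lat.
west -178.000, east -176.000.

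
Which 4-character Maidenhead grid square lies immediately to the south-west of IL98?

Longitude square 9; −1 → 8.
Latitude square 8; −1 → 7.

IL87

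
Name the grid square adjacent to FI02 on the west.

EI92

Longitude square 0; −1 → -1, wraps to 9, carry into field.
Longitude field F = 5; −1 → 4 = E.
The latitude characters are unchanged.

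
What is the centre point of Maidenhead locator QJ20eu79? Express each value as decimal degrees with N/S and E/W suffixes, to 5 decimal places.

Field Q=16, J=9: +16·20° lon, +9·10° lat → SW at lon 140°, lat 0°.
Square 2, 0: +2·2° lon, +0·1° lat → SW at lon 144°, lat 0°.
Subsquare e=4, u=20: +4·0.0833333° lon, +20·0.0416667° lat → SW at lon 144.333°, lat 0.833333°.
Extended square 7, 9: +7·0.00833333° lon, +9·0.00416667° lat → SW at lon 144.392°, lat 0.870833°.
Cell spans 0.00833333° lon × 0.00416667° lat. Centre is SW corner plus half of each.
latitude 0.87292° N, longitude 144.39583° E.

0.87292° N, 144.39583° E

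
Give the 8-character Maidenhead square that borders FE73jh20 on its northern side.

FE73jh21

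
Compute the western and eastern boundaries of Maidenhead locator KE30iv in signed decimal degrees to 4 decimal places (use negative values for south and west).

Field K=10, E=4: +10·20° lon, +4·10° lat → SW at lon 20°, lat -50°.
Square 3, 0: +3·2° lon, +0·1° lat → SW at lon 26°, lat -50°.
Subsquare i=8, v=21: +8·0.0833333° lon, +21·0.0416667° lat → SW at lon 26.6667°, lat -49.125°.
Cell spans 0.0833333° lon × 0.0416667° lat.
west 26.6667, east 26.7500.

26.6667, 26.7500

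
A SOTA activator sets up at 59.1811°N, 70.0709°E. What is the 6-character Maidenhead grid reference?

MO59ae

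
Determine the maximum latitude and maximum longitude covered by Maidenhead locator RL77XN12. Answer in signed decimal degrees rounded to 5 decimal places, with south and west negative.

27.55417, 175.93333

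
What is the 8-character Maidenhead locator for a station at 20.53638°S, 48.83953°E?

LG49kl01

Offset from 180°W / 90°S: lon 228.83953°, lat 69.46362°.
Field: lon ⌊228.83953/20⌋ = 11 → L; lat ⌊69.46362/10⌋ = 6 → G.
Square: lon ⌊8.83953/2⌋ = 4; lat ⌊9.46362/1⌋ = 9.
Subsquare: lon ⌊0.83953/0.0833333⌋ = 10 → k; lat ⌊0.46362/0.0416667⌋ = 11 → l.
Extended square: lon ⌊0.00620/0.00833333⌋ = 0; lat ⌊0.00529/0.00416667⌋ = 1.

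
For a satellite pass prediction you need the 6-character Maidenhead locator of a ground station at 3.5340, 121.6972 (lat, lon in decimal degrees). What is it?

Shift to the Maidenhead origin (180°W, 90°S): lon 301.6972, lat 93.5340.
Field: 301.6972/20 → 15 → P, 93.5340/10 → 9 → J; chars PJ.
Square: 1.6972/2 → 0, 3.5340/1 → 3; chars 03.
Subsquare: 1.6972/0.0833333 → 20 → u, 0.5340/0.0416667 → 12 → m; chars um.

PJ03um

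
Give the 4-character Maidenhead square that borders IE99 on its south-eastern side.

Longitude square 9; +1 → 10, wraps to 0, carry into field.
Longitude field I = 8; +1 → 9 = J.
Latitude square 9; −1 → 8.

JE08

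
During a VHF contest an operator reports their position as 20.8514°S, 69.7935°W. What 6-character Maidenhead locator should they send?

Shift to the Maidenhead origin (180°W, 90°S): lon 110.2065, lat 69.1486.
Field (20°×10°, letters A–R): lon ⌊110.2065/20⌋ = 5 → F; lat ⌊69.1486/10⌋ = 6 → G.
Square (2°×1°, digits 0–9): lon ⌊10.2065/2⌋ = 5; lat ⌊9.1486/1⌋ = 9.
Subsquare (5′×2.5′, letters a–x): lon ⌊0.2065/0.0833333⌋ = 2 → c; lat ⌊0.1486/0.0416667⌋ = 3 → d.

FG59cd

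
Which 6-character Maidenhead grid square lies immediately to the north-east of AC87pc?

AC87qd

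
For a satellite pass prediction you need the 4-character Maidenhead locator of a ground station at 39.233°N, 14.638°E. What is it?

JM79

Offset from 180°W / 90°S: lon 194.64°, lat 129.23°.
Field: lon ⌊194.64/20⌋ = 9 → J; lat ⌊129.23/10⌋ = 12 → M.
Square: lon ⌊14.64/2⌋ = 7; lat ⌊9.23/1⌋ = 9.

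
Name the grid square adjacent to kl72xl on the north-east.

KL82am

Longitude subsquare x = 23; +1 → 24, wraps to 0 = a, carry into square.
Longitude square 7; +1 → 8.
Latitude subsquare l = 11; +1 → 12 = m.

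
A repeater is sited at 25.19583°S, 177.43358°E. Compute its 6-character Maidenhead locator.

Shift to the Maidenhead origin (180°W, 90°S): lon 357.4336, lat 64.8042.
Field: 357.4336/20 → 17 → R, 64.8042/10 → 6 → G; chars RG.
Square: 17.4336/2 → 8, 4.8042/1 → 4; chars 84.
Subsquare: 1.4336/0.0833333 → 17 → r, 0.8042/0.0416667 → 19 → t; chars rt.

RG84rt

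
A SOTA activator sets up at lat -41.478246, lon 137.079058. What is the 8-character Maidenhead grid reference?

PE88mm95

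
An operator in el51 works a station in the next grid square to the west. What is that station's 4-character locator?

Longitude square 5; −1 → 4.
The latitude characters are unchanged.

EL41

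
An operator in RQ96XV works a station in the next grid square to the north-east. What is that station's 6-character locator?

AQ06aw

Longitude subsquare x = 23; +1 → 24, wraps to 0 = a, carry into square.
Longitude square 9; +1 → 10, wraps to 0, carry into field.
Longitude field R = 17; +1 → 18, wraps to 0 = A, wrapping around the antimeridian.
Latitude subsquare v = 21; +1 → 22 = w.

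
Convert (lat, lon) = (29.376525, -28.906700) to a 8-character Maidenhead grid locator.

HL59nj10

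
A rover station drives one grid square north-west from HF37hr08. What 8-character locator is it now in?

Longitude extended square 0; −1 → -1, wraps to 9, carry into subsquare.
Longitude subsquare h = 7; −1 → 6 = g.
Latitude extended square 8; +1 → 9.

HF37gr99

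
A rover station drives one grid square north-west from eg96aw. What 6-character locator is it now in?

EG86xx

Longitude subsquare a = 0; −1 → -1, wraps to 23 = x, carry into square.
Longitude square 9; −1 → 8.
Latitude subsquare w = 22; +1 → 23 = x.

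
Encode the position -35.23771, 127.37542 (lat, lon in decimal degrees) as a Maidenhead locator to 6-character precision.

PF34qs

Shift to the Maidenhead origin (180°W, 90°S): lon 307.3754, lat 54.7623.
Field: lon ⌊307.3754/20⌋ = 15 → P; lat ⌊54.7623/10⌋ = 5 → F.
Square: lon ⌊7.3754/2⌋ = 3; lat ⌊4.7623/1⌋ = 4.
Subsquare: lon ⌊1.3754/0.0833333⌋ = 16 → q; lat ⌊0.7623/0.0416667⌋ = 18 → s.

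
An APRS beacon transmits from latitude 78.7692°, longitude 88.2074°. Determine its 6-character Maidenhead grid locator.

Shift to the Maidenhead origin (180°W, 90°S): lon 268.2074, lat 168.7692.
Field (20°×10°, letters A–R): lon ⌊268.2074/20⌋ = 13 → N; lat ⌊168.7692/10⌋ = 16 → Q.
Square (2°×1°, digits 0–9): lon ⌊8.2074/2⌋ = 4; lat ⌊8.7692/1⌋ = 8.
Subsquare (5′×2.5′, letters a–x): lon ⌊0.2074/0.0833333⌋ = 2 → c; lat ⌊0.7692/0.0416667⌋ = 18 → s.

NQ48cs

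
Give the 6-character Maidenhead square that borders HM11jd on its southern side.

HM11jc

Latitude subsquare d = 3; −1 → 2 = c.
The longitude characters are unchanged.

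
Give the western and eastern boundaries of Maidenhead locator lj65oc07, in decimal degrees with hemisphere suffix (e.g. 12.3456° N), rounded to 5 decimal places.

53.16667° E, 53.17500° E

Field L=11, J=9: +11·20° lon, +9·10° lat → SW at lon 40°, lat 0°.
Square 6, 5: +6·2° lon, +5·1° lat → SW at lon 52°, lat 5°.
Subsquare o=14, c=2: +14·0.0833333° lon, +2·0.0416667° lat → SW at lon 53.1667°, lat 5.08333°.
Extended square 0, 7: +0·0.00833333° lon, +7·0.00416667° lat → SW at lon 53.1667°, lat 5.1125°.
Cell spans 0.00833333° lon × 0.00416667° lat.
west 53.16667° E, east 53.17500° E.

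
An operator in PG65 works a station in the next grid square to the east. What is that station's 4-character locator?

Longitude square 6; +1 → 7.
The latitude characters are unchanged.

PG75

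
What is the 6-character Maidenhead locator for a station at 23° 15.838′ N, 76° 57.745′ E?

Offset from 180°W / 90°S: lon 256.9624°, lat 113.2640°.
Field (20°×10°, letters A–R): lon ⌊256.9624/20⌋ = 12 → M; lat ⌊113.2640/10⌋ = 11 → L.
Square (2°×1°, digits 0–9): lon ⌊16.9624/2⌋ = 8; lat ⌊3.2640/1⌋ = 3.
Subsquare (5′×2.5′, letters a–x): lon ⌊0.9624/0.0833333⌋ = 11 → l; lat ⌊0.2640/0.0416667⌋ = 6 → g.

ML83lg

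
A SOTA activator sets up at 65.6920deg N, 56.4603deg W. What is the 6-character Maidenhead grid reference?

GP15sq

Offset from 180°W / 90°S: lon 123.5397°, lat 155.6920°.
Field (20°×10°, letters A–R): lon ⌊123.5397/20⌋ = 6 → G; lat ⌊155.6920/10⌋ = 15 → P.
Square (2°×1°, digits 0–9): lon ⌊3.5397/2⌋ = 1; lat ⌊5.6920/1⌋ = 5.
Subsquare (5′×2.5′, letters a–x): lon ⌊1.5397/0.0833333⌋ = 18 → s; lat ⌊0.6920/0.0416667⌋ = 16 → q.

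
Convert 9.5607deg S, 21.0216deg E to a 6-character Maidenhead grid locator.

Shift to the Maidenhead origin (180°W, 90°S): lon 201.0216, lat 80.4393.
Field: 201.0216/20 → 10 → K, 80.4393/10 → 8 → I; chars KI.
Square: 1.0216/2 → 0, 0.4393/1 → 0; chars 00.
Subsquare: 1.0216/0.0833333 → 12 → m, 0.4393/0.0416667 → 10 → k; chars mk.

KI00mk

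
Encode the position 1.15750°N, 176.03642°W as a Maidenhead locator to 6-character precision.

AJ11xd

Shift to the Maidenhead origin (180°W, 90°S): lon 3.9636, lat 91.1575.
Field: 3.9636/20 → 0 → A, 91.1575/10 → 9 → J; chars AJ.
Square: 3.9636/2 → 1, 1.1575/1 → 1; chars 11.
Subsquare: 1.9636/0.0833333 → 23 → x, 0.1575/0.0416667 → 3 → d; chars xd.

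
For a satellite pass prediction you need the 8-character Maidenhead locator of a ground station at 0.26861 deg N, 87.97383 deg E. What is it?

NJ30xg64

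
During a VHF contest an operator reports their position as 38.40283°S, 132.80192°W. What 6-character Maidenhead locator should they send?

CF31oo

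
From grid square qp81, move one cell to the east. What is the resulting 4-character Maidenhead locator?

Longitude square 8; +1 → 9.
The latitude characters are unchanged.

QP91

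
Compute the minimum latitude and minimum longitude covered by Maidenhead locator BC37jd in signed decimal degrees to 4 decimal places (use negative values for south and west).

-62.8750, -153.2500

Field B=1, C=2: +1·20° lon, +2·10° lat → SW at lon -160°, lat -70°.
Square 3, 7: +3·2° lon, +7·1° lat → SW at lon -154°, lat -63°.
Subsquare j=9, d=3: +9·0.0833333° lon, +3·0.0416667° lat → SW at lon -153.25°, lat -62.875°.
latitude -62.8750, longitude -153.2500.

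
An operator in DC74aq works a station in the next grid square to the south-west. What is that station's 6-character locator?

DC64xp

Longitude subsquare a = 0; −1 → -1, wraps to 23 = x, carry into square.
Longitude square 7; −1 → 6.
Latitude subsquare q = 16; −1 → 15 = p.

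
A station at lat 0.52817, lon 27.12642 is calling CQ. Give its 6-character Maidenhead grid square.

KJ30nm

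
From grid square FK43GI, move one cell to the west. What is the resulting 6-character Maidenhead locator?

Longitude subsquare g = 6; −1 → 5 = f.
The latitude characters are unchanged.

FK43fi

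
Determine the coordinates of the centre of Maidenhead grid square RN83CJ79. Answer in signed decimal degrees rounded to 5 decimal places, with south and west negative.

Field R=17, N=13: +17·20° lon, +13·10° lat → SW at lon 160°, lat 40°.
Square 8, 3: +8·2° lon, +3·1° lat → SW at lon 176°, lat 43°.
Subsquare c=2, j=9: +2·0.0833333° lon, +9·0.0416667° lat → SW at lon 176.167°, lat 43.375°.
Extended square 7, 9: +7·0.00833333° lon, +9·0.00416667° lat → SW at lon 176.225°, lat 43.4125°.
Cell spans 0.00833333° lon × 0.00416667° lat. Centre is SW corner plus half of each.
latitude 43.41458, longitude 176.22917.

43.41458, 176.22917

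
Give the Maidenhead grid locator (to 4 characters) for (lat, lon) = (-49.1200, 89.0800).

Shift to the Maidenhead origin (180°W, 90°S): lon 269.08, lat 40.88.
Field: 269.08/20 → 13 → N, 40.88/10 → 4 → E; chars NE.
Square: 9.08/2 → 4, 0.88/1 → 0; chars 40.

NE40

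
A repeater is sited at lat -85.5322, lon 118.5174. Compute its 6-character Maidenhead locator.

OA94gl

Shift to the Maidenhead origin (180°W, 90°S): lon 298.5174, lat 4.4678.
Field (20°×10°, letters A–R): 298.5174/20 → 14 → O, 4.4678/10 → 0 → A; chars OA.
Square (2°×1°, digits 0–9): 18.5174/2 → 9, 4.4678/1 → 4; chars 94.
Subsquare (5′×2.5′, letters a–x): 0.5174/0.0833333 → 6 → g, 0.4678/0.0416667 → 11 → l; chars gl.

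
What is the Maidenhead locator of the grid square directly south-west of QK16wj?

Longitude subsquare w = 22; −1 → 21 = v.
Latitude subsquare j = 9; −1 → 8 = i.

QK16vi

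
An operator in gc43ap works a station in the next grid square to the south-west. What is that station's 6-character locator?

GC33xo

Longitude subsquare a = 0; −1 → -1, wraps to 23 = x, carry into square.
Longitude square 4; −1 → 3.
Latitude subsquare p = 15; −1 → 14 = o.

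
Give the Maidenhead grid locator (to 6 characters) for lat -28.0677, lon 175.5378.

RG71sw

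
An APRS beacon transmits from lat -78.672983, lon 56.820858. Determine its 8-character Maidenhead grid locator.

Offset from 180°W / 90°S: lon 236.82086°, lat 11.32702°.
Field: 236.82086/20 → 11 → L, 11.32702/10 → 1 → B; chars LB.
Square: 16.82086/2 → 8, 1.32702/1 → 1; chars 81.
Subsquare: 0.82086/0.0833333 → 9 → j, 0.32702/0.0416667 → 7 → h; chars jh.
Extended square: 0.07086/0.00833333 → 8, 0.03535/0.00416667 → 8; chars 88.

LB81jh88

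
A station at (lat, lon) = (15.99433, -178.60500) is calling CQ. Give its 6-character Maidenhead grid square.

AK05qx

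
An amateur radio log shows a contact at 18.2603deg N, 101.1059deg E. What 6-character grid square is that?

OK08ng

Offset from 180°W / 90°S: lon 281.1059°, lat 108.2603°.
Field: lon ⌊281.1059/20⌋ = 14 → O; lat ⌊108.2603/10⌋ = 10 → K.
Square: lon ⌊1.1059/2⌋ = 0; lat ⌊8.2603/1⌋ = 8.
Subsquare: lon ⌊1.1059/0.0833333⌋ = 13 → n; lat ⌊0.2603/0.0416667⌋ = 6 → g.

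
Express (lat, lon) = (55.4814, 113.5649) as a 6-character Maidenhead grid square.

OO65sl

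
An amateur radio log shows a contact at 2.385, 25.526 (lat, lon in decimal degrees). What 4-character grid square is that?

KJ22

Add 180° to longitude and 90° to latitude: 205.53, 92.39.
Field: 205.53/20 → 10 → K, 92.39/10 → 9 → J; chars KJ.
Square: 5.53/2 → 2, 2.39/1 → 2; chars 22.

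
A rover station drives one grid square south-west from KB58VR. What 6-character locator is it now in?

KB58uq

Longitude subsquare v = 21; −1 → 20 = u.
Latitude subsquare r = 17; −1 → 16 = q.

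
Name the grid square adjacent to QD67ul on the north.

Latitude subsquare l = 11; +1 → 12 = m.
The longitude characters are unchanged.

QD67um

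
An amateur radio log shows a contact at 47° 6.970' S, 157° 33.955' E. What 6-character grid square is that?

QE82sv

Add 180° to longitude and 90° to latitude: 337.5659, 42.8838.
Field: 337.5659/20 → 16 → Q, 42.8838/10 → 4 → E; chars QE.
Square: 17.5659/2 → 8, 2.8838/1 → 2; chars 82.
Subsquare: 1.5659/0.0833333 → 18 → s, 0.8838/0.0416667 → 21 → v; chars sv.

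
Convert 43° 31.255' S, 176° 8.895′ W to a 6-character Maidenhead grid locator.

AE16wl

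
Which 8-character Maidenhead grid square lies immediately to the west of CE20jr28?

CE20jr18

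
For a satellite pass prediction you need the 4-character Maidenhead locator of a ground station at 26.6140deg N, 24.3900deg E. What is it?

KL26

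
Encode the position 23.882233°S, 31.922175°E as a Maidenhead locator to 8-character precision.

KG56xc08

Add 180° to longitude and 90° to latitude: 211.92218, 66.11777.
Field: lon ⌊211.92218/20⌋ = 10 → K; lat ⌊66.11777/10⌋ = 6 → G.
Square: lon ⌊11.92218/2⌋ = 5; lat ⌊6.11777/1⌋ = 6.
Subsquare: lon ⌊1.92218/0.0833333⌋ = 23 → x; lat ⌊0.11777/0.0416667⌋ = 2 → c.
Extended square: lon ⌊0.00551/0.00833333⌋ = 0; lat ⌊0.03443/0.00416667⌋ = 8.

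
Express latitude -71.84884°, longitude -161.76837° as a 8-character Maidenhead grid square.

AB98cd76

Offset from 180°W / 90°S: lon 18.23163°, lat 18.15116°.
Field: lon ⌊18.23163/20⌋ = 0 → A; lat ⌊18.15116/10⌋ = 1 → B.
Square: lon ⌊18.23163/2⌋ = 9; lat ⌊8.15116/1⌋ = 8.
Subsquare: lon ⌊0.23163/0.0833333⌋ = 2 → c; lat ⌊0.15116/0.0416667⌋ = 3 → d.
Extended square: lon ⌊0.06496/0.00833333⌋ = 7; lat ⌊0.02616/0.00416667⌋ = 6.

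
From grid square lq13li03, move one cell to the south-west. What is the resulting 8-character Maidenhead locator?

LQ13ki92

Longitude extended square 0; −1 → -1, wraps to 9, carry into subsquare.
Longitude subsquare l = 11; −1 → 10 = k.
Latitude extended square 3; −1 → 2.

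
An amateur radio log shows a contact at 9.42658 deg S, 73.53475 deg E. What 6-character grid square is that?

Shift to the Maidenhead origin (180°W, 90°S): lon 253.5348, lat 80.5734.
Field (20°×10°, letters A–R): 253.5348/20 → 12 → M, 80.5734/10 → 8 → I; chars MI.
Square (2°×1°, digits 0–9): 13.5348/2 → 6, 0.5734/1 → 0; chars 60.
Subsquare (5′×2.5′, letters a–x): 1.5348/0.0833333 → 18 → s, 0.5734/0.0416667 → 13 → n; chars sn.

MI60sn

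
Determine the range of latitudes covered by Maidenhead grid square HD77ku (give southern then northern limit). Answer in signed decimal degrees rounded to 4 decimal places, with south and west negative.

-52.1667, -52.1250

Field H=7, D=3: +7·20° lon, +3·10° lat → SW at lon -40°, lat -60°.
Square 7, 7: +7·2° lon, +7·1° lat → SW at lon -26°, lat -53°.
Subsquare k=10, u=20: +10·0.0833333° lon, +20·0.0416667° lat → SW at lon -25.1667°, lat -52.1667°.
Cell spans 0.0833333° lon × 0.0416667° lat.
south -52.1667, north -52.1250.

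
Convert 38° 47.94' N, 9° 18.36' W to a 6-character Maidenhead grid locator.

IM58it

Add 180° to longitude and 90° to latitude: 170.6940, 128.7990.
Field: lon ⌊170.6940/20⌋ = 8 → I; lat ⌊128.7990/10⌋ = 12 → M.
Square: lon ⌊10.6940/2⌋ = 5; lat ⌊8.7990/1⌋ = 8.
Subsquare: lon ⌊0.6940/0.0833333⌋ = 8 → i; lat ⌊0.7990/0.0416667⌋ = 19 → t.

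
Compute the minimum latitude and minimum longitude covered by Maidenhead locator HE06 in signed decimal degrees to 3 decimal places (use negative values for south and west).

-44.000, -40.000

Field H=7, E=4: +7·20° lon, +4·10° lat → SW at lon -40°, lat -50°.
Square 0, 6: +0·2° lon, +6·1° lat → SW at lon -40°, lat -44°.
latitude -44.000, longitude -40.000.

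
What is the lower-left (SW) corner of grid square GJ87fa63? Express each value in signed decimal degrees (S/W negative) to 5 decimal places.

Field G=6, J=9: +6·20° lon, +9·10° lat → SW at lon -60°, lat 0°.
Square 8, 7: +8·2° lon, +7·1° lat → SW at lon -44°, lat 7°.
Subsquare f=5, a=0: +5·0.0833333° lon, +0·0.0416667° lat → SW at lon -43.5833°, lat 7°.
Extended square 6, 3: +6·0.00833333° lon, +3·0.00416667° lat → SW at lon -43.5333°, lat 7.0125°.
latitude 7.01250, longitude -43.53333.

7.01250, -43.53333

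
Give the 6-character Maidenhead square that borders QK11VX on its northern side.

QK12va

Latitude subsquare x = 23; +1 → 24, wraps to 0 = a, carry into square.
Latitude square 1; +1 → 2.
The longitude characters are unchanged.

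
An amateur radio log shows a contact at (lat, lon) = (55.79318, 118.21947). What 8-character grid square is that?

OO95ct60

Add 180° to longitude and 90° to latitude: 298.21947, 145.79318.
Field: 298.21947/20 → 14 → O, 145.79318/10 → 14 → O; chars OO.
Square: 18.21947/2 → 9, 5.79318/1 → 5; chars 95.
Subsquare: 0.21947/0.0833333 → 2 → c, 0.79318/0.0416667 → 19 → t; chars ct.
Extended square: 0.05280/0.00833333 → 6, 0.00151/0.00416667 → 0; chars 60.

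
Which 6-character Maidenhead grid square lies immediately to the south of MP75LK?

MP75lj

Latitude subsquare k = 10; −1 → 9 = j.
The longitude characters are unchanged.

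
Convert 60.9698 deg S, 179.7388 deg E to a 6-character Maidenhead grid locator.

RC99ua

Add 180° to longitude and 90° to latitude: 359.7388, 29.0302.
Field: lon ⌊359.7388/20⌋ = 17 → R; lat ⌊29.0302/10⌋ = 2 → C.
Square: lon ⌊19.7388/2⌋ = 9; lat ⌊9.0302/1⌋ = 9.
Subsquare: lon ⌊1.7388/0.0833333⌋ = 20 → u; lat ⌊0.0302/0.0416667⌋ = 0 → a.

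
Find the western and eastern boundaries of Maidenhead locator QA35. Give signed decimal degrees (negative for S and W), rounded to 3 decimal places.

Field Q=16, A=0: +16·20° lon, +0·10° lat → SW at lon 140°, lat -90°.
Square 3, 5: +3·2° lon, +5·1° lat → SW at lon 146°, lat -85°.
Cell spans 2° lon × 1° lat.
west 146.000, east 148.000.

146.000, 148.000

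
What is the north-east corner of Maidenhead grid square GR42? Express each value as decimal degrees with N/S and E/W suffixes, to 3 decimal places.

83.000° N, 50.000° W

Field G=6, R=17: +6·20° lon, +17·10° lat → SW at lon -60°, lat 80°.
Square 4, 2: +4·2° lon, +2·1° lat → SW at lon -52°, lat 82°.
Cell spans 2° lon × 1° lat. NE corner is SW corner plus one full cell.
latitude 83.000° N, longitude 50.000° W.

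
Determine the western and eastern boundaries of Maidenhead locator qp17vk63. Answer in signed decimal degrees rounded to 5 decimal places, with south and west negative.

143.80000, 143.80833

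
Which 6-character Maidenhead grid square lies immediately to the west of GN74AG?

Longitude subsquare a = 0; −1 → -1, wraps to 23 = x, carry into square.
Longitude square 7; −1 → 6.
The latitude characters are unchanged.

GN64xg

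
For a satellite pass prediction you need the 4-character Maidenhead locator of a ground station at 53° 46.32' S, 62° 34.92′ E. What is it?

Shift to the Maidenhead origin (180°W, 90°S): lon 242.58, lat 36.23.
Field (20°×10°, letters A–R): lon ⌊242.58/20⌋ = 12 → M; lat ⌊36.23/10⌋ = 3 → D.
Square (2°×1°, digits 0–9): lon ⌊2.58/2⌋ = 1; lat ⌊6.23/1⌋ = 6.

MD16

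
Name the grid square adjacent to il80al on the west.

IL70xl

Longitude subsquare a = 0; −1 → -1, wraps to 23 = x, carry into square.
Longitude square 8; −1 → 7.
The latitude characters are unchanged.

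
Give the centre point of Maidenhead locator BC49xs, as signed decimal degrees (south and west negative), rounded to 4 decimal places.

-60.2292, -150.0417

Field B=1, C=2: +1·20° lon, +2·10° lat → SW at lon -160°, lat -70°.
Square 4, 9: +4·2° lon, +9·1° lat → SW at lon -152°, lat -61°.
Subsquare x=23, s=18: +23·0.0833333° lon, +18·0.0416667° lat → SW at lon -150.083°, lat -60.25°.
Cell spans 0.0833333° lon × 0.0416667° lat. Centre is SW corner plus half of each.
latitude -60.2292, longitude -150.0417.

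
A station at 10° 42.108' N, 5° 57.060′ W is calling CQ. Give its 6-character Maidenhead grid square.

Offset from 180°W / 90°S: lon 174.0490°, lat 100.7018°.
Field: lon ⌊174.0490/20⌋ = 8 → I; lat ⌊100.7018/10⌋ = 10 → K.
Square: lon ⌊14.0490/2⌋ = 7; lat ⌊0.7018/1⌋ = 0.
Subsquare: lon ⌊0.0490/0.0833333⌋ = 0 → a; lat ⌊0.7018/0.0416667⌋ = 16 → q.

IK70aq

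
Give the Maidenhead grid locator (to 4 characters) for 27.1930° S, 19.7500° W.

Offset from 180°W / 90°S: lon 160.25°, lat 62.81°.
Field (20°×10°, letters A–R): lon ⌊160.25/20⌋ = 8 → I; lat ⌊62.81/10⌋ = 6 → G.
Square (2°×1°, digits 0–9): lon ⌊0.25/2⌋ = 0; lat ⌊2.81/1⌋ = 2.

IG02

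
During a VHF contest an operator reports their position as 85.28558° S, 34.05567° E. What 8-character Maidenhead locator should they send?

KA74ar61

Shift to the Maidenhead origin (180°W, 90°S): lon 214.05567, lat 4.71442.
Field (20°×10°, letters A–R): 214.05567/20 → 10 → K, 4.71442/10 → 0 → A; chars KA.
Square (2°×1°, digits 0–9): 14.05567/2 → 7, 4.71442/1 → 4; chars 74.
Subsquare (5′×2.5′, letters a–x): 0.05567/0.0833333 → 0 → a, 0.71442/0.0416667 → 17 → r; chars ar.
Extended square (30″×15″, digits 0–9): 0.05567/0.00833333 → 6, 0.00609/0.00416667 → 1; chars 61.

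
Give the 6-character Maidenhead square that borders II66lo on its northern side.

II66lp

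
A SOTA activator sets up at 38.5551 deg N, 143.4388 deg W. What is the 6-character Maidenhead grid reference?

BM88gn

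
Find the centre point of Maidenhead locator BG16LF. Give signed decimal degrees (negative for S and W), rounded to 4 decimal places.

-23.7708, -157.0417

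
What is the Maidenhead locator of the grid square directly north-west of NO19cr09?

NO19bs90

Longitude extended square 0; −1 → -1, wraps to 9, carry into subsquare.
Longitude subsquare c = 2; −1 → 1 = b.
Latitude extended square 9; +1 → 10, wraps to 0, carry into subsquare.
Latitude subsquare r = 17; +1 → 18 = s.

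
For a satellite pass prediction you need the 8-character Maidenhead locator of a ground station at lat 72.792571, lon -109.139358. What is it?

DQ52kt30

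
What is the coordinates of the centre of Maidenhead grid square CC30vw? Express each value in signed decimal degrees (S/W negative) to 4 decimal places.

Field C=2, C=2: +2·20° lon, +2·10° lat → SW at lon -140°, lat -70°.
Square 3, 0: +3·2° lon, +0·1° lat → SW at lon -134°, lat -70°.
Subsquare v=21, w=22: +21·0.0833333° lon, +22·0.0416667° lat → SW at lon -132.25°, lat -69.0833°.
Cell spans 0.0833333° lon × 0.0416667° lat. Centre is SW corner plus half of each.
latitude -69.0625, longitude -132.2083.

-69.0625, -132.2083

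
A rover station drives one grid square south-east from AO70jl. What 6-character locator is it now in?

AO70kk

Longitude subsquare j = 9; +1 → 10 = k.
Latitude subsquare l = 11; −1 → 10 = k.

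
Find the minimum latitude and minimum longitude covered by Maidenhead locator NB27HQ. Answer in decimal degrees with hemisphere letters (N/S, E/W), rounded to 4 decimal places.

72.3333° S, 84.5833° E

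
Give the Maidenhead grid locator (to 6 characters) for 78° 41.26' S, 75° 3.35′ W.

FB21lh

Add 180° to longitude and 90° to latitude: 104.9442, 11.3123.
Field: 104.9442/20 → 5 → F, 11.3123/10 → 1 → B; chars FB.
Square: 4.9442/2 → 2, 1.3123/1 → 1; chars 21.
Subsquare: 0.9442/0.0833333 → 11 → l, 0.3123/0.0416667 → 7 → h; chars lh.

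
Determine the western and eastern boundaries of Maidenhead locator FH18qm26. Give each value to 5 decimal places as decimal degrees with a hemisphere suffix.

76.65000° W, 76.64167° W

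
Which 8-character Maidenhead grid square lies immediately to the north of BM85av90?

Latitude extended square 0; +1 → 1.
The longitude characters are unchanged.

BM85av91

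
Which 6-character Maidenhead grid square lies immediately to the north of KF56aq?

KF56ar

Latitude subsquare q = 16; +1 → 17 = r.
The longitude characters are unchanged.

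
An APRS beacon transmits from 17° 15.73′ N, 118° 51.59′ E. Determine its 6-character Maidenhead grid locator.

OK97kg

Offset from 180°W / 90°S: lon 298.8598°, lat 107.2622°.
Field (20°×10°, letters A–R): lon ⌊298.8598/20⌋ = 14 → O; lat ⌊107.2622/10⌋ = 10 → K.
Square (2°×1°, digits 0–9): lon ⌊18.8598/2⌋ = 9; lat ⌊7.2622/1⌋ = 7.
Subsquare (5′×2.5′, letters a–x): lon ⌊0.8598/0.0833333⌋ = 10 → k; lat ⌊0.2622/0.0416667⌋ = 6 → g.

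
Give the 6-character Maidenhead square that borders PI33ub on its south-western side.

Longitude subsquare u = 20; −1 → 19 = t.
Latitude subsquare b = 1; −1 → 0 = a.

PI33ta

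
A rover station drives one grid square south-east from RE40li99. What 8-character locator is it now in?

Longitude extended square 9; +1 → 10, wraps to 0, carry into subsquare.
Longitude subsquare l = 11; +1 → 12 = m.
Latitude extended square 9; −1 → 8.

RE40mi08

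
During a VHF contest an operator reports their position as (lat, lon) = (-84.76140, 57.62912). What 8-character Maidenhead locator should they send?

LA85tf57

Shift to the Maidenhead origin (180°W, 90°S): lon 237.62912, lat 5.23860.
Field: 237.62912/20 → 11 → L, 5.23860/10 → 0 → A; chars LA.
Square: 17.62912/2 → 8, 5.23860/1 → 5; chars 85.
Subsquare: 1.62912/0.0833333 → 19 → t, 0.23860/0.0416667 → 5 → f; chars tf.
Extended square: 0.04579/0.00833333 → 5, 0.03027/0.00416667 → 7; chars 57.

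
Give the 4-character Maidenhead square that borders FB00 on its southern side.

FA09

Latitude square 0; −1 → -1, wraps to 9, carry into field.
Latitude field B = 1; −1 → 0 = A.
The longitude characters are unchanged.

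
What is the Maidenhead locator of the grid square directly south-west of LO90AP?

LO80xo

Longitude subsquare a = 0; −1 → -1, wraps to 23 = x, carry into square.
Longitude square 9; −1 → 8.
Latitude subsquare p = 15; −1 → 14 = o.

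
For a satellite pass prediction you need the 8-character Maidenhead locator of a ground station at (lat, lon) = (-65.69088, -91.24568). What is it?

EC44jh04

Shift to the Maidenhead origin (180°W, 90°S): lon 88.75432, lat 24.30912.
Field (20°×10°, letters A–R): lon ⌊88.75432/20⌋ = 4 → E; lat ⌊24.30912/10⌋ = 2 → C.
Square (2°×1°, digits 0–9): lon ⌊8.75432/2⌋ = 4; lat ⌊4.30912/1⌋ = 4.
Subsquare (5′×2.5′, letters a–x): lon ⌊0.75432/0.0833333⌋ = 9 → j; lat ⌊0.30912/0.0416667⌋ = 7 → h.
Extended square (30″×15″, digits 0–9): lon ⌊0.00432/0.00833333⌋ = 0; lat ⌊0.01745/0.00416667⌋ = 4.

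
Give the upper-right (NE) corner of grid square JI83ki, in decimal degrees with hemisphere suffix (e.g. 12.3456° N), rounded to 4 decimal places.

Field J=9, I=8: +9·20° lon, +8·10° lat → SW at lon 0°, lat -10°.
Square 8, 3: +8·2° lon, +3·1° lat → SW at lon 16°, lat -7°.
Subsquare k=10, i=8: +10·0.0833333° lon, +8·0.0416667° lat → SW at lon 16.8333°, lat -6.66667°.
Cell spans 0.0833333° lon × 0.0416667° lat. NE corner is SW corner plus one full cell.
latitude 6.6250° S, longitude 16.9167° E.

6.6250° S, 16.9167° E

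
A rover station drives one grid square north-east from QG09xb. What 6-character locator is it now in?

QG19ac

Longitude subsquare x = 23; +1 → 24, wraps to 0 = a, carry into square.
Longitude square 0; +1 → 1.
Latitude subsquare b = 1; +1 → 2 = c.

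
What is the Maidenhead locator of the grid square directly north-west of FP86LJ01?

FP86kj92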